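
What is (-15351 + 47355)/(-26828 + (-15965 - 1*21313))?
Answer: -2286/4579 ≈ -0.49924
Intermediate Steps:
(-15351 + 47355)/(-26828 + (-15965 - 1*21313)) = 32004/(-26828 + (-15965 - 21313)) = 32004/(-26828 - 37278) = 32004/(-64106) = 32004*(-1/64106) = -2286/4579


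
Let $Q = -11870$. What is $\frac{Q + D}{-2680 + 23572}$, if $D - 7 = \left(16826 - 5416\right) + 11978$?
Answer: $\frac{11525}{20892} \approx 0.55165$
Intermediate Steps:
$D = 23395$ ($D = 7 + \left(\left(16826 - 5416\right) + 11978\right) = 7 + \left(11410 + 11978\right) = 7 + 23388 = 23395$)
$\frac{Q + D}{-2680 + 23572} = \frac{-11870 + 23395}{-2680 + 23572} = \frac{11525}{20892}$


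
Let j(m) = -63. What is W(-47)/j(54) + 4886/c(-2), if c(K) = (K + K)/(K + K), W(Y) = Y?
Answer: 307865/63 ≈ 4886.7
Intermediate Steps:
c(K) = 1 (c(K) = (2*K)/((2*K)) = (2*K)*(1/(2*K)) = 1)
W(-47)/j(54) + 4886/c(-2) = -47/(-63) + 4886/1 = -47*(-1/63) + 4886*1 = 47/63 + 4886 = 307865/63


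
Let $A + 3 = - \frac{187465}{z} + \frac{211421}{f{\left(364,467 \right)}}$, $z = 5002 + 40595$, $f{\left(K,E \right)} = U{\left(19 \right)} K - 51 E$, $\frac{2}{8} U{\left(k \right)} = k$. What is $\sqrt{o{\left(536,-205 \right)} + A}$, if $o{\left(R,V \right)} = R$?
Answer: $\frac{\sqrt{17964504350294040411}}{175411659} \approx 24.163$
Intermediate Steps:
$U{\left(k \right)} = 4 k$
$f{\left(K,E \right)} = - 51 E + 76 K$ ($f{\left(K,E \right)} = 4 \cdot 19 K - 51 E = 76 K - 51 E = - 51 E + 76 K$)
$z = 45597$
$A = \frac{8392750505}{175411659}$ ($A = -3 + \left(- \frac{187465}{45597} + \frac{211421}{\left(-51\right) 467 + 76 \cdot 364}\right) = -3 + \left(\left(-187465\right) \frac{1}{45597} + \frac{211421}{-23817 + 27664}\right) = -3 - \left(\frac{187465}{45597} - \frac{211421}{3847}\right) = -3 + \left(- \frac{187465}{45597} + 211421 \cdot \frac{1}{3847}\right) = -3 + \left(- \frac{187465}{45597} + \frac{211421}{3847}\right) = -3 + \frac{8918985482}{175411659} = \frac{8392750505}{175411659} \approx 47.846$)
$\sqrt{o{\left(536,-205 \right)} + A} = \sqrt{536 + \frac{8392750505}{175411659}} = \sqrt{\frac{102413399729}{175411659}} = \frac{\sqrt{17964504350294040411}}{175411659}$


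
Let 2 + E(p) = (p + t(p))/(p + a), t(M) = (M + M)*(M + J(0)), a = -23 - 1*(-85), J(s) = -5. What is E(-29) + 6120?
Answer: 203837/33 ≈ 6176.9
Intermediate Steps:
a = 62 (a = -23 + 85 = 62)
t(M) = 2*M*(-5 + M) (t(M) = (M + M)*(M - 5) = (2*M)*(-5 + M) = 2*M*(-5 + M))
E(p) = -2 + (p + 2*p*(-5 + p))/(62 + p) (E(p) = -2 + (p + 2*p*(-5 + p))/(p + 62) = -2 + (p + 2*p*(-5 + p))/(62 + p))
E(-29) + 6120 = (-124 - 1*(-29) + 2*(-29)*(-5 - 29))/(62 - 29) + 6120 = (-124 + 29 + 2*(-29)*(-34))/33 + 6120 = (-124 + 29 + 1972)/33 + 6120 = (1/33)*1877 + 6120 = 1877/33 + 6120 = 203837/33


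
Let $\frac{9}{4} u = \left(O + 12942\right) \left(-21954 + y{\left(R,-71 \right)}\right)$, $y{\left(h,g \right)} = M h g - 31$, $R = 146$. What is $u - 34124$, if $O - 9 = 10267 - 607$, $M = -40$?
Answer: $3945886856$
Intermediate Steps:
$y{\left(h,g \right)} = -31 - 40 g h$ ($y{\left(h,g \right)} = - 40 h g - 31 = - 40 g h - 31 = -31 - 40 g h$)
$O = 9669$ ($O = 9 + \left(10267 - 607\right) = 9 + 9660 = 9669$)
$u = 3945920980$ ($u = \frac{4 \left(9669 + 12942\right) \left(-21954 - \left(31 - 414640\right)\right)}{9} = \frac{4 \cdot 22611 \left(-21954 + \left(-31 + 414640\right)\right)}{9} = \frac{4 \cdot 22611 \left(-21954 + 414609\right)}{9} = \frac{4 \cdot 22611 \cdot 392655}{9} = \frac{4}{9} \cdot 8878322205 = 3945920980$)
$u - 34124 = 3945920980 - 34124 = 3945886856$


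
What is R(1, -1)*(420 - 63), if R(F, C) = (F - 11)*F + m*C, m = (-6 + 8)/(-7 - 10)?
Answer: -3528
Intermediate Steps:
m = -2/17 (m = 2/(-17) = 2*(-1/17) = -2/17 ≈ -0.11765)
R(F, C) = -2*C/17 + F*(-11 + F) (R(F, C) = (F - 11)*F - 2*C/17 = (-11 + F)*F - 2*C/17 = F*(-11 + F) - 2*C/17 = -2*C/17 + F*(-11 + F))
R(1, -1)*(420 - 63) = (1² - 11*1 - 2/17*(-1))*(420 - 63) = (1 - 11 + 2/17)*357 = -168/17*357 = -3528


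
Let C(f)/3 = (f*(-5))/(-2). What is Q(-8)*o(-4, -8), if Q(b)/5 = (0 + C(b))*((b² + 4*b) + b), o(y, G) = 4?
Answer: -28800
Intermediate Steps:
C(f) = 15*f/2 (C(f) = 3*((f*(-5))/(-2)) = 3*(-5*f*(-½)) = 3*(5*f/2) = 15*f/2)
Q(b) = 75*b*(b² + 5*b)/2 (Q(b) = 5*((0 + 15*b/2)*((b² + 4*b) + b)) = 5*((15*b/2)*(b² + 5*b)) = 5*(15*b*(b² + 5*b)/2) = 75*b*(b² + 5*b)/2)
Q(-8)*o(-4, -8) = ((75/2)*(-8)²*(5 - 8))*4 = ((75/2)*64*(-3))*4 = -7200*4 = -28800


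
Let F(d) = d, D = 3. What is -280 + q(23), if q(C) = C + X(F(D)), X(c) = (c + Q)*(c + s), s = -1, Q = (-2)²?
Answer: -243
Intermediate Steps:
Q = 4
X(c) = (-1 + c)*(4 + c) (X(c) = (c + 4)*(c - 1) = (4 + c)*(-1 + c) = (-1 + c)*(4 + c))
q(C) = 14 + C (q(C) = C + (-4 + 3² + 3*3) = C + (-4 + 9 + 9) = C + 14 = 14 + C)
-280 + q(23) = -280 + (14 + 23) = -280 + 37 = -243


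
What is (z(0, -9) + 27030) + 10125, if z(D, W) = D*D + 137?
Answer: 37292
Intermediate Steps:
z(D, W) = 137 + D² (z(D, W) = D² + 137 = 137 + D²)
(z(0, -9) + 27030) + 10125 = ((137 + 0²) + 27030) + 10125 = ((137 + 0) + 27030) + 10125 = (137 + 27030) + 10125 = 27167 + 10125 = 37292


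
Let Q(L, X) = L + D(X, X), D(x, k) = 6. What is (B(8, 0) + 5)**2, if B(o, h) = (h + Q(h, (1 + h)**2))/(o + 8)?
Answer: 1849/64 ≈ 28.891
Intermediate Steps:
Q(L, X) = 6 + L (Q(L, X) = L + 6 = 6 + L)
B(o, h) = (6 + 2*h)/(8 + o) (B(o, h) = (h + (6 + h))/(o + 8) = (6 + 2*h)/(8 + o))
(B(8, 0) + 5)**2 = (2*(3 + 0)/(8 + 8) + 5)**2 = (2*3/16 + 5)**2 = (2*(1/16)*3 + 5)**2 = (3/8 + 5)**2 = (43/8)**2 = 1849/64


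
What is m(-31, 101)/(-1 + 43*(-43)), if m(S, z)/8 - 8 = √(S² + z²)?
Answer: -32/925 - 4*√11162/925 ≈ -0.49146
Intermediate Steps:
m(S, z) = 64 + 8*√(S² + z²)
m(-31, 101)/(-1 + 43*(-43)) = (64 + 8*√((-31)² + 101²))/(-1 + 43*(-43)) = (64 + 8*√(961 + 10201))/(-1 - 1849) = (64 + 8*√11162)/(-1850) = (64 + 8*√11162)*(-1/1850) = -32/925 - 4*√11162/925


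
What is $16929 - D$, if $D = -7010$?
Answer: $23939$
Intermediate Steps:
$16929 - D = 16929 - -7010 = 16929 + 7010 = 23939$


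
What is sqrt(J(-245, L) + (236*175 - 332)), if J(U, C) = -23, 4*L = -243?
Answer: sqrt(40945) ≈ 202.35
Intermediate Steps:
L = -243/4 (L = (1/4)*(-243) = -243/4 ≈ -60.750)
sqrt(J(-245, L) + (236*175 - 332)) = sqrt(-23 + (236*175 - 332)) = sqrt(-23 + (41300 - 332)) = sqrt(-23 + 40968) = sqrt(40945)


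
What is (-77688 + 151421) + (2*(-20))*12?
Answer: 73253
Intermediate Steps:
(-77688 + 151421) + (2*(-20))*12 = 73733 - 40*12 = 73733 - 480 = 73253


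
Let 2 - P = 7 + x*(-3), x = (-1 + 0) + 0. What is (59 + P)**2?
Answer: 2601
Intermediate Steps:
x = -1 (x = -1 + 0 = -1)
P = -8 (P = 2 - (7 - 1*(-3)) = 2 - (7 + 3) = 2 - 1*10 = 2 - 10 = -8)
(59 + P)**2 = (59 - 8)**2 = 51**2 = 2601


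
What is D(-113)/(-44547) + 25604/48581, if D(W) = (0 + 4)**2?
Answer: 30805516/58490211 ≈ 0.52668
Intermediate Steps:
D(W) = 16 (D(W) = 4**2 = 16)
D(-113)/(-44547) + 25604/48581 = 16/(-44547) + 25604/48581 = 16*(-1/44547) + 25604*(1/48581) = -16/44547 + 692/1313 = 30805516/58490211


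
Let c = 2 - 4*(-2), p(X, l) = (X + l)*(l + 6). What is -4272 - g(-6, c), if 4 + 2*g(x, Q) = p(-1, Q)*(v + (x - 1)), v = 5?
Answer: -4126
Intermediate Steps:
p(X, l) = (6 + l)*(X + l) (p(X, l) = (X + l)*(6 + l) = (6 + l)*(X + l))
c = 10 (c = 2 + 8 = 10)
g(x, Q) = -2 + (4 + x)*(-6 + Q**2 + 5*Q)/2 (g(x, Q) = -2 + ((Q**2 + 6*(-1) + 6*Q - Q)*(5 + (x - 1)))/2 = -2 + ((Q**2 - 6 + 6*Q - Q)*(5 + (-1 + x)))/2 = -2 + ((-6 + Q**2 + 5*Q)*(4 + x))/2 = -2 + ((4 + x)*(-6 + Q**2 + 5*Q))/2 = -2 + (4 + x)*(-6 + Q**2 + 5*Q)/2)
-4272 - g(-6, c) = -4272 - (-14 + 2*10**2 + 10*10 + (1/2)*(-6)*(-6 + 10**2 + 5*10)) = -4272 - (-14 + 2*100 + 100 + (1/2)*(-6)*(-6 + 100 + 50)) = -4272 - (-14 + 200 + 100 + (1/2)*(-6)*144) = -4272 - (-14 + 200 + 100 - 432) = -4272 - 1*(-146) = -4272 + 146 = -4126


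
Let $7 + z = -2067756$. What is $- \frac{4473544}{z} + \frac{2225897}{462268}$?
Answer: $\frac{6670603696203}{955860666484} \approx 6.9786$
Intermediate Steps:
$z = -2067763$ ($z = -7 - 2067756 = -2067763$)
$- \frac{4473544}{z} + \frac{2225897}{462268} = - \frac{4473544}{-2067763} + \frac{2225897}{462268} = \left(-4473544\right) \left(- \frac{1}{2067763}\right) + 2225897 \cdot \frac{1}{462268} = \frac{4473544}{2067763} + \frac{2225897}{462268} = \frac{6670603696203}{955860666484}$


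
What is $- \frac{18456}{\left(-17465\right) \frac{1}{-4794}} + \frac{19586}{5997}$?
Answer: $- \frac{530260880318}{104737605} \approx -5062.8$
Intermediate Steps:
$- \frac{18456}{\left(-17465\right) \frac{1}{-4794}} + \frac{19586}{5997} = - \frac{18456}{\left(-17465\right) \left(- \frac{1}{4794}\right)} + 19586 \cdot \frac{1}{5997} = - \frac{18456}{\frac{17465}{4794}} + \frac{19586}{5997} = \left(-18456\right) \frac{4794}{17465} + \frac{19586}{5997} = - \frac{88478064}{17465} + \frac{19586}{5997} = - \frac{530260880318}{104737605}$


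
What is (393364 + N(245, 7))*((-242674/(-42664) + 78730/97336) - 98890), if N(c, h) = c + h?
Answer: -2525525041509887744/64886611 ≈ -3.8922e+10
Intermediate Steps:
(393364 + N(245, 7))*((-242674/(-42664) + 78730/97336) - 98890) = (393364 + (245 + 7))*((-242674/(-42664) + 78730/97336) - 98890) = (393364 + 252)*((-242674*(-1/42664) + 78730*(1/97336)) - 98890) = 393616*((121337/21332 + 39365/48668) - 98890) = 393616*(421560206/64886611 - 98890) = 393616*(-6416215401584/64886611) = -2525525041509887744/64886611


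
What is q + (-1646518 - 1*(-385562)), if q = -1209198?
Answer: -2470154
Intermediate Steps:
q + (-1646518 - 1*(-385562)) = -1209198 + (-1646518 - 1*(-385562)) = -1209198 + (-1646518 + 385562) = -1209198 - 1260956 = -2470154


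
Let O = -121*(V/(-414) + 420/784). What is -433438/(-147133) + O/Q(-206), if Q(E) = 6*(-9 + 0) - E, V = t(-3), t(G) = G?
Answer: 15515670325/6172523616 ≈ 2.5137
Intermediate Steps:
V = -3
O = -126929/1932 (O = -121*(-3/(-414) + 420/784) = -121*(-3*(-1/414) + 420*(1/784)) = -121*(1/138 + 15/28) = -121*1049/1932 = -126929/1932 ≈ -65.698)
Q(E) = -54 - E (Q(E) = 6*(-9) - E = -54 - E)
-433438/(-147133) + O/Q(-206) = -433438/(-147133) - 126929/(1932*(-54 - 1*(-206))) = -433438*(-1/147133) - 126929/(1932*(-54 + 206)) = 433438/147133 - 126929/1932/152 = 433438/147133 - 126929/1932*1/152 = 433438/147133 - 126929/293664 = 15515670325/6172523616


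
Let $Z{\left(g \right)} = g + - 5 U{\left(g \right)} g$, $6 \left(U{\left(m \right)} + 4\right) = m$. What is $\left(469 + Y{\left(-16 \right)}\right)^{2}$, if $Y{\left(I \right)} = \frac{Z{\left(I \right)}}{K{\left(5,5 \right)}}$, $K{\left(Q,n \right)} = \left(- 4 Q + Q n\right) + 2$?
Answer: $\frac{67256401}{441} \approx 1.5251 \cdot 10^{5}$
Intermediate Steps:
$K{\left(Q,n \right)} = 2 - 4 Q + Q n$
$U{\left(m \right)} = -4 + \frac{m}{6}$
$Z{\left(g \right)} = g + g \left(20 - \frac{5 g}{6}\right)$ ($Z{\left(g \right)} = g + - 5 \left(-4 + \frac{g}{6}\right) g = g + \left(20 - \frac{5 g}{6}\right) g = g + g \left(20 - \frac{5 g}{6}\right)$)
$Y{\left(I \right)} = \frac{I \left(126 - 5 I\right)}{42}$ ($Y{\left(I \right)} = \frac{\frac{1}{6} I \left(126 - 5 I\right)}{2 - 20 + 5 \cdot 5} = \frac{\frac{1}{6} I \left(126 - 5 I\right)}{2 - 20 + 25} = \frac{\frac{1}{6} I \left(126 - 5 I\right)}{7} = \frac{I \left(126 - 5 I\right)}{6} \cdot \frac{1}{7} = \frac{I \left(126 - 5 I\right)}{42}$)
$\left(469 + Y{\left(-16 \right)}\right)^{2} = \left(469 + \frac{1}{42} \left(-16\right) \left(126 - -80\right)\right)^{2} = \left(469 + \frac{1}{42} \left(-16\right) \left(126 + 80\right)\right)^{2} = \left(469 + \frac{1}{42} \left(-16\right) 206\right)^{2} = \left(469 - \frac{1648}{21}\right)^{2} = \left(\frac{8201}{21}\right)^{2} = \frac{67256401}{441}$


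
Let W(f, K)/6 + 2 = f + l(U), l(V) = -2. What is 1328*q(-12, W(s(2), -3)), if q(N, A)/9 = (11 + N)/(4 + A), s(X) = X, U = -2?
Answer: 1494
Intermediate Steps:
W(f, K) = -24 + 6*f (W(f, K) = -12 + 6*(f - 2) = -12 + 6*(-2 + f) = -12 + (-12 + 6*f) = -24 + 6*f)
q(N, A) = 9*(11 + N)/(4 + A) (q(N, A) = 9*((11 + N)/(4 + A)) = 9*(11 + N)/(4 + A))
1328*q(-12, W(s(2), -3)) = 1328*(9*(11 - 12)/(4 + (-24 + 6*2))) = 1328*(9*(-1)/(4 + (-24 + 12))) = 1328*(9*(-1)/(4 - 12)) = 1328*(9*(-1)/(-8)) = 1328*(9*(-⅛)*(-1)) = 1328*(9/8) = 1494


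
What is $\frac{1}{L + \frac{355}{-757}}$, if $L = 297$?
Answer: $\frac{757}{224474} \approx 0.0033723$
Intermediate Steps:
$\frac{1}{L + \frac{355}{-757}} = \frac{1}{297 + \frac{355}{-757}} = \frac{1}{297 + 355 \left(- \frac{1}{757}\right)} = \frac{1}{297 - \frac{355}{757}} = \frac{1}{\frac{224474}{757}} = \frac{757}{224474}$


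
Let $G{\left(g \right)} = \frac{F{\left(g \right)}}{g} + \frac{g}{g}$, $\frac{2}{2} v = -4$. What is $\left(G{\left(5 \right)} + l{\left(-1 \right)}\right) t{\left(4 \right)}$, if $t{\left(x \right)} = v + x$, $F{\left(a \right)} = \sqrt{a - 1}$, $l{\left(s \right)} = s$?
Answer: $0$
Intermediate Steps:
$v = -4$
$F{\left(a \right)} = \sqrt{-1 + a}$
$t{\left(x \right)} = -4 + x$
$G{\left(g \right)} = 1 + \frac{\sqrt{-1 + g}}{g}$ ($G{\left(g \right)} = \frac{\sqrt{-1 + g}}{g} + \frac{g}{g} = \frac{\sqrt{-1 + g}}{g} + 1 = 1 + \frac{\sqrt{-1 + g}}{g}$)
$\left(G{\left(5 \right)} + l{\left(-1 \right)}\right) t{\left(4 \right)} = \left(\frac{5 + \sqrt{-1 + 5}}{5} - 1\right) \left(-4 + 4\right) = \left(\frac{5 + \sqrt{4}}{5} - 1\right) 0 = \left(\frac{5 + 2}{5} - 1\right) 0 = \left(\frac{1}{5} \cdot 7 - 1\right) 0 = \left(\frac{7}{5} - 1\right) 0 = \frac{2}{5} \cdot 0 = 0$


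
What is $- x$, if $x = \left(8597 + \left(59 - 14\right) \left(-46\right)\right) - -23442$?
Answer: $-29969$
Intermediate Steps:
$x = 29969$ ($x = \left(8597 + 45 \left(-46\right)\right) + 23442 = \left(8597 - 2070\right) + 23442 = 6527 + 23442 = 29969$)
$- x = \left(-1\right) 29969 = -29969$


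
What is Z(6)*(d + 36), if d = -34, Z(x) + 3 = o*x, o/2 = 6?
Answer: 138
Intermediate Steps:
o = 12 (o = 2*6 = 12)
Z(x) = -3 + 12*x
Z(6)*(d + 36) = (-3 + 12*6)*(-34 + 36) = (-3 + 72)*2 = 69*2 = 138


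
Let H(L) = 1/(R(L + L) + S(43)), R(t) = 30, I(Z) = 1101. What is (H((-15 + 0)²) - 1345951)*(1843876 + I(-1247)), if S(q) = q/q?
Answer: -76980705936960/31 ≈ -2.4833e+12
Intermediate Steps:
S(q) = 1
H(L) = 1/31 (H(L) = 1/(30 + 1) = 1/31)
(H((-15 + 0)²) - 1345951)*(1843876 + I(-1247)) = (1/31 - 1345951)*(1843876 + 1101) = -41724480/31*1844977 = -76980705936960/31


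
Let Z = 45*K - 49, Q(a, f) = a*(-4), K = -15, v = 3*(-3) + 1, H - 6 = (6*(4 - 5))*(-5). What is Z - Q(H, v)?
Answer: -580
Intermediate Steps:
H = 36 (H = 6 + (6*(4 - 5))*(-5) = 6 + (6*(-1))*(-5) = 6 - 6*(-5) = 6 + 30 = 36)
v = -8 (v = -9 + 1 = -8)
Q(a, f) = -4*a
Z = -724 (Z = 45*(-15) - 49 = -675 - 49 = -724)
Z - Q(H, v) = -724 - (-4)*36 = -724 - 1*(-144) = -724 + 144 = -580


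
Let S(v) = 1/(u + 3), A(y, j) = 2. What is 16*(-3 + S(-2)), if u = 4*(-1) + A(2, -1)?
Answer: -32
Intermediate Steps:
u = -2 (u = 4*(-1) + 2 = -4 + 2 = -2)
S(v) = 1 (S(v) = 1/(-2 + 3) = 1/1 = 1)
16*(-3 + S(-2)) = 16*(-3 + 1) = 16*(-2) = -32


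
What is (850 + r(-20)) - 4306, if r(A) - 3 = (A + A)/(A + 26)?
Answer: -10379/3 ≈ -3459.7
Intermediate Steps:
r(A) = 3 + 2*A/(26 + A) (r(A) = 3 + (A + A)/(A + 26) = 3 + (2*A)/(26 + A) = 3 + 2*A/(26 + A))
(850 + r(-20)) - 4306 = (850 + (78 + 5*(-20))/(26 - 20)) - 4306 = (850 + (78 - 100)/6) - 4306 = (850 + (1/6)*(-22)) - 4306 = (850 - 11/3) - 4306 = 2539/3 - 4306 = -10379/3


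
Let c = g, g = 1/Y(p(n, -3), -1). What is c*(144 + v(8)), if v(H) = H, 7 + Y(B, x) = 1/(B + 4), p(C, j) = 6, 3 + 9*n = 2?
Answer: -1520/69 ≈ -22.029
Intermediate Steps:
n = -1/9 (n = -1/3 + (1/9)*2 = -1/3 + 2/9 = -1/9 ≈ -0.11111)
Y(B, x) = -7 + 1/(4 + B) (Y(B, x) = -7 + 1/(B + 4) = -7 + 1/(4 + B))
g = -10/69 (g = 1/((-27 - 7*6)/(4 + 6)) = 1/((-27 - 42)/10) = 1/((1/10)*(-69)) = 1/(-69/10) = -10/69 ≈ -0.14493)
c = -10/69 ≈ -0.14493
c*(144 + v(8)) = -10*(144 + 8)/69 = -10/69*152 = -1520/69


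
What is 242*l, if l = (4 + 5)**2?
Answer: 19602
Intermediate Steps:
l = 81 (l = 9**2 = 81)
242*l = 242*81 = 19602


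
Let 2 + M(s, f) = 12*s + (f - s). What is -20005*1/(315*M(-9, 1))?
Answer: 4001/6300 ≈ 0.63508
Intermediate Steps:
M(s, f) = -2 + f + 11*s (M(s, f) = -2 + (12*s + (f - s)) = -2 + (f + 11*s) = -2 + f + 11*s)
-20005*1/(315*M(-9, 1)) = -20005*1/(315*(-2 + 1 + 11*(-9))) = -20005*1/(315*(-2 + 1 - 99)) = -20005/(315*(-100)) = -20005/(-31500) = -20005*(-1/31500) = 4001/6300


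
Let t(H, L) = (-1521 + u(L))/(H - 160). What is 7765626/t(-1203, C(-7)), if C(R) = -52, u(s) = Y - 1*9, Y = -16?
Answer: 5292274119/773 ≈ 6.8464e+6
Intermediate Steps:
u(s) = -25 (u(s) = -16 - 1*9 = -16 - 9 = -25)
t(H, L) = -1546/(-160 + H) (t(H, L) = (-1521 - 25)/(H - 160) = -1546/(-160 + H))
7765626/t(-1203, C(-7)) = 7765626/((-1546/(-160 - 1203))) = 7765626/((-1546/(-1363))) = 7765626/((-1546*(-1/1363))) = 7765626/(1546/1363) = 7765626*(1363/1546) = 5292274119/773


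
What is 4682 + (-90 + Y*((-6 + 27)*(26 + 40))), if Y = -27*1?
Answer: -32830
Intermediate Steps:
Y = -27
4682 + (-90 + Y*((-6 + 27)*(26 + 40))) = 4682 + (-90 - 27*(-6 + 27)*(26 + 40)) = 4682 + (-90 - 567*66) = 4682 + (-90 - 27*1386) = 4682 + (-90 - 37422) = 4682 - 37512 = -32830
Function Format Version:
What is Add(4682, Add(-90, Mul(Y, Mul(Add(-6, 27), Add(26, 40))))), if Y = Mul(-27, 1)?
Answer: -32830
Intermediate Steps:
Y = -27
Add(4682, Add(-90, Mul(Y, Mul(Add(-6, 27), Add(26, 40))))) = Add(4682, Add(-90, Mul(-27, Mul(Add(-6, 27), Add(26, 40))))) = Add(4682, Add(-90, Mul(-27, Mul(21, 66)))) = Add(4682, Add(-90, Mul(-27, 1386))) = Add(4682, Add(-90, -37422)) = Add(4682, -37512) = -32830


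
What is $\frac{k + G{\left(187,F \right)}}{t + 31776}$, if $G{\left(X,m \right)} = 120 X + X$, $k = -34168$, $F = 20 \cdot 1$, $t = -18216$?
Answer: $- \frac{3847}{4520} \approx -0.85111$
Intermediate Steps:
$F = 20$
$G{\left(X,m \right)} = 121 X$
$\frac{k + G{\left(187,F \right)}}{t + 31776} = \frac{-34168 + 121 \cdot 187}{-18216 + 31776} = \frac{-34168 + 22627}{13560} = \left(-11541\right) \frac{1}{13560} = - \frac{3847}{4520}$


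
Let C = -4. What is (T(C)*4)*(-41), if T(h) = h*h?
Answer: -2624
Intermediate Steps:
T(h) = h**2
(T(C)*4)*(-41) = ((-4)**2*4)*(-41) = (16*4)*(-41) = 64*(-41) = -2624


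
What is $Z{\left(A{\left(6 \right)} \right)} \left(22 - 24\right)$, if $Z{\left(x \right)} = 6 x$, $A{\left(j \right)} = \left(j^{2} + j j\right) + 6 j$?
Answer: $-1296$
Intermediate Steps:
$A{\left(j \right)} = 2 j^{2} + 6 j$ ($A{\left(j \right)} = \left(j^{2} + j^{2}\right) + 6 j = 2 j^{2} + 6 j$)
$Z{\left(A{\left(6 \right)} \right)} \left(22 - 24\right) = 6 \cdot 2 \cdot 6 \left(3 + 6\right) \left(22 - 24\right) = 6 \cdot 2 \cdot 6 \cdot 9 \left(-2\right) = 6 \cdot 108 \left(-2\right) = 648 \left(-2\right) = -1296$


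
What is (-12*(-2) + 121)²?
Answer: 21025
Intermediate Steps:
(-12*(-2) + 121)² = (24 + 121)² = 145² = 21025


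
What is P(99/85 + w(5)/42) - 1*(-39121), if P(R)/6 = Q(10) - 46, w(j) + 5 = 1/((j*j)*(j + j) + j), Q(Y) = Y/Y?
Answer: 38851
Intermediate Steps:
Q(Y) = 1
w(j) = -5 + 1/(j + 2*j³) (w(j) = -5 + 1/((j*j)*(j + j) + j) = -5 + 1/(j²*(2*j) + j) = -5 + 1/(2*j³ + j) = -5 + 1/(j + 2*j³))
P(R) = -270 (P(R) = 6*(1 - 46) = 6*(-45) = -270)
P(99/85 + w(5)/42) - 1*(-39121) = -270 - 1*(-39121) = -270 + 39121 = 38851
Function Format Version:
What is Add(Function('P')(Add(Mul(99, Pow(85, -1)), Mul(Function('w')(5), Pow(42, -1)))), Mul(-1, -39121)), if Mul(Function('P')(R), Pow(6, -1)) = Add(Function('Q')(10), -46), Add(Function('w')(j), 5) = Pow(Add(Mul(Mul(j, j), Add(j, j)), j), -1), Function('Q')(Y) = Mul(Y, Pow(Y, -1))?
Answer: 38851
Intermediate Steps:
Function('Q')(Y) = 1
Function('w')(j) = Add(-5, Pow(Add(j, Mul(2, Pow(j, 3))), -1)) (Function('w')(j) = Add(-5, Pow(Add(Mul(Mul(j, j), Add(j, j)), j), -1)) = Add(-5, Pow(Add(Mul(Pow(j, 2), Mul(2, j)), j), -1)) = Add(-5, Pow(Add(Mul(2, Pow(j, 3)), j), -1)) = Add(-5, Pow(Add(j, Mul(2, Pow(j, 3))), -1)))
Function('P')(R) = -270 (Function('P')(R) = Mul(6, Add(1, -46)) = Mul(6, -45) = -270)
Add(Function('P')(Add(Mul(99, Pow(85, -1)), Mul(Function('w')(5), Pow(42, -1)))), Mul(-1, -39121)) = Add(-270, Mul(-1, -39121)) = Add(-270, 39121) = 38851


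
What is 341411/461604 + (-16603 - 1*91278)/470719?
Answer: 110910343385/217285773276 ≈ 0.51044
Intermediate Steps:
341411/461604 + (-16603 - 1*91278)/470719 = 341411*(1/461604) + (-16603 - 91278)*(1/470719) = 341411/461604 - 107881*1/470719 = 341411/461604 - 107881/470719 = 110910343385/217285773276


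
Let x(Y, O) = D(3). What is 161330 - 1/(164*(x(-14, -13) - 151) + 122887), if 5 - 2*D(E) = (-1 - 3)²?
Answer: 15684663929/97221 ≈ 1.6133e+5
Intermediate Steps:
D(E) = -11/2 (D(E) = 5/2 - (-1 - 3)²/2 = 5/2 - ½*(-4)² = 5/2 - ½*16 = 5/2 - 8 = -11/2)
x(Y, O) = -11/2
161330 - 1/(164*(x(-14, -13) - 151) + 122887) = 161330 - 1/(164*(-11/2 - 151) + 122887) = 161330 - 1/(164*(-313/2) + 122887) = 161330 - 1/(-25666 + 122887) = 161330 - 1/97221 = 15684663929/97221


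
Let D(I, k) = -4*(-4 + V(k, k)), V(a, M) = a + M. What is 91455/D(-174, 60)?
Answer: -91455/464 ≈ -197.10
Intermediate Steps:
V(a, M) = M + a
D(I, k) = 16 - 8*k (D(I, k) = -4*(-4 + (k + k)) = -4*(-4 + 2*k) = 16 - 8*k)
91455/D(-174, 60) = 91455/(16 - 8*60) = 91455/(16 - 480) = 91455/(-464) = 91455*(-1/464) = -91455/464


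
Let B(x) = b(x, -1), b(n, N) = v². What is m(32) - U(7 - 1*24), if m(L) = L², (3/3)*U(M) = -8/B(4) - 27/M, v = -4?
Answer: 34779/34 ≈ 1022.9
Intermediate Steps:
b(n, N) = 16 (b(n, N) = (-4)² = 16)
B(x) = 16
U(M) = -½ - 27/M (U(M) = -8/16 - 27/M = -8*1/16 - 27/M = -½ - 27/M)
m(32) - U(7 - 1*24) = 32² - (-54 - (7 - 1*24))/(2*(7 - 1*24)) = 1024 - (-54 - (7 - 24))/(2*(7 - 24)) = 1024 - (-54 - 1*(-17))/(2*(-17)) = 1024 - (-1)*(-54 + 17)/(2*17) = 1024 - (-1)*(-37)/(2*17) = 1024 - 1*37/34 = 1024 - 37/34 = 34779/34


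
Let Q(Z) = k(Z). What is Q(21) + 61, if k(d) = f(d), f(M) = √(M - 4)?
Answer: 61 + √17 ≈ 65.123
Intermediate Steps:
f(M) = √(-4 + M)
k(d) = √(-4 + d)
Q(Z) = √(-4 + Z)
Q(21) + 61 = √(-4 + 21) + 61 = √17 + 61 = 61 + √17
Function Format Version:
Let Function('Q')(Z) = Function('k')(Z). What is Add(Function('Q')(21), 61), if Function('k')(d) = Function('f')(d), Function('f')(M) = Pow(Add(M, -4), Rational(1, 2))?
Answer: Add(61, Pow(17, Rational(1, 2))) ≈ 65.123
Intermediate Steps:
Function('f')(M) = Pow(Add(-4, M), Rational(1, 2))
Function('k')(d) = Pow(Add(-4, d), Rational(1, 2))
Function('Q')(Z) = Pow(Add(-4, Z), Rational(1, 2))
Add(Function('Q')(21), 61) = Add(Pow(Add(-4, 21), Rational(1, 2)), 61) = Add(Pow(17, Rational(1, 2)), 61) = Add(61, Pow(17, Rational(1, 2)))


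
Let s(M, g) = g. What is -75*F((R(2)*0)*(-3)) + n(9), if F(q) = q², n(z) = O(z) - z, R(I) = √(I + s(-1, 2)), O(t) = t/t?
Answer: -8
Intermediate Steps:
O(t) = 1
R(I) = √(2 + I) (R(I) = √(I + 2) = √(2 + I))
n(z) = 1 - z
-75*F((R(2)*0)*(-3)) + n(9) = -75*((√(2 + 2)*0)*(-3))² + (1 - 1*9) = -75*((√4*0)*(-3))² + (1 - 9) = -75*((2*0)*(-3))² - 8 = -75*(0*(-3))² - 8 = -75*0² - 8 = -75*0 - 8 = 0 - 8 = -8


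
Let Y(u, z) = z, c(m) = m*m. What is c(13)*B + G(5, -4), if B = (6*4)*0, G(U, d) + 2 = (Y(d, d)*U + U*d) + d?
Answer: -46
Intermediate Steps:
c(m) = m²
G(U, d) = -2 + d + 2*U*d (G(U, d) = -2 + ((d*U + U*d) + d) = -2 + ((U*d + U*d) + d) = -2 + (2*U*d + d) = -2 + (d + 2*U*d) = -2 + d + 2*U*d)
B = 0 (B = 24*0 = 0)
c(13)*B + G(5, -4) = 13²*0 + (-2 - 4 + 2*5*(-4)) = 169*0 + (-2 - 4 - 40) = 0 - 46 = -46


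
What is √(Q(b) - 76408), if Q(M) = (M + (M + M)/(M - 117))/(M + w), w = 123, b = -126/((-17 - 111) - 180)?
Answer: I*√203322613418081/51585 ≈ 276.42*I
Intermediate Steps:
b = 9/22 (b = -126/(-128 - 180) = -126/(-308) = -126*(-1/308) = 9/22 ≈ 0.40909)
Q(M) = (M + 2*M/(-117 + M))/(123 + M) (Q(M) = (M + (M + M)/(M - 117))/(M + 123) = (M + (2*M)/(-117 + M))/(123 + M) = (M + 2*M/(-117 + M))/(123 + M))
√(Q(b) - 76408) = √(9*(-115 + 9/22)/(22*(-14391 + (9/22)² + 6*(9/22))) - 76408) = √((9/22)*(-2521/22)/(-14391 + 81/484 + 27/11) - 76408) = √((9/22)*(-2521/22)/(-6963975/484) - 76408) = √((9/22)*(-484/6963975)*(-2521/22) - 76408) = √(2521/773775 - 76408) = √(-59122597679/773775) = I*√203322613418081/51585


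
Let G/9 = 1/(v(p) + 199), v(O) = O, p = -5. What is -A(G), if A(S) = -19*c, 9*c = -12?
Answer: -76/3 ≈ -25.333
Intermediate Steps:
c = -4/3 (c = (⅑)*(-12) = -4/3 ≈ -1.3333)
G = 9/194 (G = 9/(-5 + 199) = 9/194 ≈ 0.046392)
A(S) = 76/3 (A(S) = -19*(-4/3) = 76/3)
-A(G) = -1*76/3 = -76/3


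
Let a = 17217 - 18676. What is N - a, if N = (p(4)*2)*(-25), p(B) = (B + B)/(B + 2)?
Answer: 4177/3 ≈ 1392.3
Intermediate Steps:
p(B) = 2*B/(2 + B) (p(B) = (2*B)/(2 + B) = 2*B/(2 + B))
N = -200/3 (N = ((2*4/(2 + 4))*2)*(-25) = ((2*4/6)*2)*(-25) = ((2*4*(⅙))*2)*(-25) = ((4/3)*2)*(-25) = (8/3)*(-25) = -200/3 ≈ -66.667)
a = -1459
N - a = -200/3 - 1*(-1459) = -200/3 + 1459 = 4177/3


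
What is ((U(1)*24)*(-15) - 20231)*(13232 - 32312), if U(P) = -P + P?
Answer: 386007480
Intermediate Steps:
U(P) = 0
((U(1)*24)*(-15) - 20231)*(13232 - 32312) = ((0*24)*(-15) - 20231)*(13232 - 32312) = (0*(-15) - 20231)*(-19080) = (0 - 20231)*(-19080) = -20231*(-19080) = 386007480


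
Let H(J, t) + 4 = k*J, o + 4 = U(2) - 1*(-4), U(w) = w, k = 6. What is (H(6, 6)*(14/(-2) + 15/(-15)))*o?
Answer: -512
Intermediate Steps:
o = 2 (o = -4 + (2 - 1*(-4)) = -4 + (2 + 4) = -4 + 6 = 2)
H(J, t) = -4 + 6*J
(H(6, 6)*(14/(-2) + 15/(-15)))*o = ((-4 + 6*6)*(14/(-2) + 15/(-15)))*2 = ((-4 + 36)*(14*(-1/2) + 15*(-1/15)))*2 = (32*(-7 - 1))*2 = (32*(-8))*2 = -256*2 = -512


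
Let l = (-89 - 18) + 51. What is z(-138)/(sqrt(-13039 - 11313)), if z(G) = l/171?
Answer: 7*I*sqrt(1522)/130131 ≈ 0.0020986*I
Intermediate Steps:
l = -56 (l = -107 + 51 = -56)
z(G) = -56/171
z(-138)/(sqrt(-13039 - 11313)) = -56/(171*sqrt(-13039 - 11313)) = -56*(-I*sqrt(1522)/6088)/171 = -(-7)*I*sqrt(1522)/130131 = 7*I*sqrt(1522)/130131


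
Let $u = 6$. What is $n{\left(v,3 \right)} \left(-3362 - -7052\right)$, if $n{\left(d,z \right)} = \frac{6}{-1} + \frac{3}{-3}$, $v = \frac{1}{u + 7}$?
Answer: $-25830$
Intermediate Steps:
$v = \frac{1}{13}$ ($v = \frac{1}{6 + 7} = \frac{1}{13} \approx 0.076923$)
$n{\left(d,z \right)} = -7$ ($n{\left(d,z \right)} = 6 \left(-1\right) + 3 \left(- \frac{1}{3}\right) = -6 - 1 = -7$)
$n{\left(v,3 \right)} \left(-3362 - -7052\right) = - 7 \left(-3362 - -7052\right) = - 7 \left(-3362 + 7052\right) = \left(-7\right) 3690 = -25830$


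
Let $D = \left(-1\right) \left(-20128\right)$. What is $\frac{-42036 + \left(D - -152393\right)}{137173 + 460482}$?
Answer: $\frac{26097}{119531} \approx 0.21833$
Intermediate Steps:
$D = 20128$
$\frac{-42036 + \left(D - -152393\right)}{137173 + 460482} = \frac{-42036 + \left(20128 - -152393\right)}{137173 + 460482} = \frac{-42036 + \left(20128 + 152393\right)}{597655} = \left(-42036 + 172521\right) \frac{1}{597655} = 130485 \cdot \frac{1}{597655} = \frac{26097}{119531}$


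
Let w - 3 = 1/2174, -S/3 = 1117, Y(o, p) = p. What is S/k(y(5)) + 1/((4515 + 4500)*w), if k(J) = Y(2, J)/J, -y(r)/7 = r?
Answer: -197055033421/58804845 ≈ -3351.0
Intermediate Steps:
y(r) = -7*r
S = -3351 (S = -3*1117 = -3351)
k(J) = 1 (k(J) = J/J = 1)
w = 6523/2174 (w = 3 + 1/2174 = 6523/2174 ≈ 3.0005)
S/k(y(5)) + 1/((4515 + 4500)*w) = -3351/1 + 1/((4515 + 4500)*(6523/2174)) = -3351*1 + (2174/6523)/9015 = -3351 + (1/9015)*(2174/6523) = -3351 + 2174/58804845 = -197055033421/58804845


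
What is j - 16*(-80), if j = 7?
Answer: 1287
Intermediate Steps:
j - 16*(-80) = 7 - 16*(-80) = 7 + 1280 = 1287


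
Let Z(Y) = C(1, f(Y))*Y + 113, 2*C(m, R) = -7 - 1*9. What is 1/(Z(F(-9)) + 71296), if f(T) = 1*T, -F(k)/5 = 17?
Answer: 1/72089 ≈ 1.3872e-5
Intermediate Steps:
F(k) = -85 (F(k) = -5*17 = -85)
f(T) = T
C(m, R) = -8 (C(m, R) = (-7 - 1*9)/2 = (-7 - 9)/2 = (½)*(-16) = -8)
Z(Y) = 113 - 8*Y (Z(Y) = -8*Y + 113 = 113 - 8*Y)
1/(Z(F(-9)) + 71296) = 1/((113 - 8*(-85)) + 71296) = 1/((113 + 680) + 71296) = 1/(793 + 71296) = 1/72089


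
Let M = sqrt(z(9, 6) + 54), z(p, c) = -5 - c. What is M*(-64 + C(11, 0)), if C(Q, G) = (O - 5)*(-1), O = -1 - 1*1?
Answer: -57*sqrt(43) ≈ -373.77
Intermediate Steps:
O = -2 (O = -1 - 1 = -2)
C(Q, G) = 7 (C(Q, G) = (-2 - 5)*(-1) = -7*(-1) = 7)
M = sqrt(43) (M = sqrt((-5 - 1*6) + 54) = sqrt((-5 - 6) + 54) = sqrt(-11 + 54) = sqrt(43) ≈ 6.5574)
M*(-64 + C(11, 0)) = sqrt(43)*(-64 + 7) = sqrt(43)*(-57) = -57*sqrt(43)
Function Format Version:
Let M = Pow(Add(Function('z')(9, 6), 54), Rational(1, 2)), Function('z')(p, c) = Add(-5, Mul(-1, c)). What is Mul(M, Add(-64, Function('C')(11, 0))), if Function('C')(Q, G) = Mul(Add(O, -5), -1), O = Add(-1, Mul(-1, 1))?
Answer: Mul(-57, Pow(43, Rational(1, 2))) ≈ -373.77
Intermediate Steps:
O = -2 (O = Add(-1, -1) = -2)
Function('C')(Q, G) = 7 (Function('C')(Q, G) = Mul(Add(-2, -5), -1) = Mul(-7, -1) = 7)
M = Pow(43, Rational(1, 2)) (M = Pow(Add(Add(-5, Mul(-1, 6)), 54), Rational(1, 2)) = Pow(Add(Add(-5, -6), 54), Rational(1, 2)) = Pow(Add(-11, 54), Rational(1, 2)) = Pow(43, Rational(1, 2)) ≈ 6.5574)
Mul(M, Add(-64, Function('C')(11, 0))) = Mul(Pow(43, Rational(1, 2)), Add(-64, 7)) = Mul(Pow(43, Rational(1, 2)), -57) = Mul(-57, Pow(43, Rational(1, 2)))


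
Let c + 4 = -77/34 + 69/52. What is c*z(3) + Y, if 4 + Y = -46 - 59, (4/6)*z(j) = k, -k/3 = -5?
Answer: -389137/1768 ≈ -220.10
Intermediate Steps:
k = 15 (k = -3*(-5) = 15)
z(j) = 45/2 (z(j) = (3/2)*15 = 45/2)
c = -4365/884 (c = -4 + (-77/34 + 69/52) = -4 - 829/884 = -4365/884 ≈ -4.9378)
Y = -109 (Y = -4 + (-46 - 59) = -4 - 105 = -109)
c*z(3) + Y = -4365/884*45/2 - 109 = -196425/1768 - 109 = -389137/1768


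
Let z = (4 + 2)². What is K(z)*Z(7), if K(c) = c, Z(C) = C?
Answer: 252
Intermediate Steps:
z = 36 (z = 6² = 36)
K(z)*Z(7) = 36*7 = 252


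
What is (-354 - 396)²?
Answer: 562500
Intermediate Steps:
(-354 - 396)² = (-750)² = 562500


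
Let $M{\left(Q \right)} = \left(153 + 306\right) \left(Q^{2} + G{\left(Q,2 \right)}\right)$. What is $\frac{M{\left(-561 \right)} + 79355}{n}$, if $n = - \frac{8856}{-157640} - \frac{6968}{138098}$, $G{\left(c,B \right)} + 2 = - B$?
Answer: $\frac{196655107670659610}{7785023} \approx 2.5261 \cdot 10^{10}$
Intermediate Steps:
$G{\left(c,B \right)} = -2 - B$
$M{\left(Q \right)} = -1836 + 459 Q^{2}$ ($M{\left(Q \right)} = \left(153 + 306\right) \left(Q^{2} - 4\right) = 459 \left(Q^{2} - 4\right) = 459 \left(-4 + Q^{2}\right) = -1836 + 459 Q^{2}$)
$n = \frac{7785023}{1360610545}$ ($n = \left(-8856\right) \left(- \frac{1}{157640}\right) - \frac{3484}{69049} = \frac{1107}{19705} - \frac{3484}{69049} = \frac{7785023}{1360610545} \approx 0.0057217$)
$\frac{M{\left(-561 \right)} + 79355}{n} = \frac{\left(-1836 + 459 \left(-561\right)^{2}\right) + 79355}{\frac{7785023}{1360610545}} = \left(\left(-1836 + 459 \cdot 314721\right) + 79355\right) \frac{1360610545}{7785023} = \left(\left(-1836 + 144456939\right) + 79355\right) \frac{1360610545}{7785023} = \left(144455103 + 79355\right) \frac{1360610545}{7785023} = 144534458 \cdot \frac{1360610545}{7785023} = \frac{196655107670659610}{7785023}$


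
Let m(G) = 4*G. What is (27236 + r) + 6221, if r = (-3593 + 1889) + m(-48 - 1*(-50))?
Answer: 31761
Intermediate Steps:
r = -1696 (r = (-3593 + 1889) + 4*(-48 - 1*(-50)) = -1704 + 4*(-48 + 50) = -1704 + 4*2 = -1704 + 8 = -1696)
(27236 + r) + 6221 = (27236 - 1696) + 6221 = 25540 + 6221 = 31761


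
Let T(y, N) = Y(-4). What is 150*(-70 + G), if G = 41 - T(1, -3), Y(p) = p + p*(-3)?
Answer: -5550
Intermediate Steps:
Y(p) = -2*p (Y(p) = p - 3*p = -2*p)
T(y, N) = 8 (T(y, N) = -2*(-4) = 8)
G = 33 (G = 41 - 1*8 = 41 - 8 = 33)
150*(-70 + G) = 150*(-70 + 33) = 150*(-37) = -5550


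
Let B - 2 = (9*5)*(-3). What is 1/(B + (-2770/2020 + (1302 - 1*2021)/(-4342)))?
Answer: -219271/29427417 ≈ -0.0074513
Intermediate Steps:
B = -133 (B = 2 + (9*5)*(-3) = 2 + 45*(-3) = 2 - 135 = -133)
1/(B + (-2770/2020 + (1302 - 1*2021)/(-4342))) = 1/(-133 + (-2770/2020 + (1302 - 1*2021)/(-4342))) = 1/(-133 + (-2770*1/2020 + (1302 - 2021)*(-1/4342))) = 1/(-133 + (-277/202 - 719*(-1/4342))) = 1/(-133 + (-277/202 + 719/4342)) = 1/(-133 - 264374/219271) = 1/(-29427417/219271) = -219271/29427417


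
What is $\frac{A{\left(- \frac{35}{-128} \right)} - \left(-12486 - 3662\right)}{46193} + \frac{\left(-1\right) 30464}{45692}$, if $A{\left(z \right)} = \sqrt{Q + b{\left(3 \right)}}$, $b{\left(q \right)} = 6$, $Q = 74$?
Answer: $- \frac{167347284}{527662639} + \frac{4 \sqrt{5}}{46193} \approx -0.31695$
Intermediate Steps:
$A{\left(z \right)} = 4 \sqrt{5}$ ($A{\left(z \right)} = \sqrt{74 + 6} = \sqrt{80} = 4 \sqrt{5}$)
$\frac{A{\left(- \frac{35}{-128} \right)} - \left(-12486 - 3662\right)}{46193} + \frac{\left(-1\right) 30464}{45692} = \frac{4 \sqrt{5} - \left(-12486 - 3662\right)}{46193} + \frac{\left(-1\right) 30464}{45692} = \left(4 \sqrt{5} - \left(-12486 - 3662\right)\right) \frac{1}{46193} - \frac{7616}{11423} = \left(4 \sqrt{5} - -16148\right) \frac{1}{46193} - \frac{7616}{11423} = \left(4 \sqrt{5} + 16148\right) \frac{1}{46193} - \frac{7616}{11423} = \left(16148 + 4 \sqrt{5}\right) \frac{1}{46193} - \frac{7616}{11423} = \left(\frac{16148}{46193} + \frac{4 \sqrt{5}}{46193}\right) - \frac{7616}{11423} = - \frac{167347284}{527662639} + \frac{4 \sqrt{5}}{46193}$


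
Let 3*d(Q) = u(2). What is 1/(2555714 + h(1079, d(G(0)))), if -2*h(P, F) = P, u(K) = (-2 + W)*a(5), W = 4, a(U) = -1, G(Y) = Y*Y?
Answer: 2/5110349 ≈ 3.9136e-7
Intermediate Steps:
G(Y) = Y**2
u(K) = -2 (u(K) = (-2 + 4)*(-1) = 2*(-1) = -2)
d(Q) = -2/3 (d(Q) = (1/3)*(-2) = -2/3)
h(P, F) = -P/2
1/(2555714 + h(1079, d(G(0)))) = 1/(2555714 - 1/2*1079) = 1/(2555714 - 1079/2) = 1/(5110349/2) = 2/5110349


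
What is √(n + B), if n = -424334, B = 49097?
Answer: 3*I*√41693 ≈ 612.57*I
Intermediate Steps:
√(n + B) = √(-424334 + 49097) = √(-375237) = 3*I*√41693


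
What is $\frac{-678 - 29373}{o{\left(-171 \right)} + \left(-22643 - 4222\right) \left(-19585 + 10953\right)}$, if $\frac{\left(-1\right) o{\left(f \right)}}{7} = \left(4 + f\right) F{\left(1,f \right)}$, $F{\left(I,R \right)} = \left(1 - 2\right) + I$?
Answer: $- \frac{1113}{8588840} \approx -0.00012959$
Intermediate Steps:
$F{\left(I,R \right)} = -1 + I$
$o{\left(f \right)} = 0$ ($o{\left(f \right)} = - 7 \left(4 + f\right) \left(-1 + 1\right) = - 7 \left(4 + f\right) 0 = \left(-7\right) 0 = 0$)
$\frac{-678 - 29373}{o{\left(-171 \right)} + \left(-22643 - 4222\right) \left(-19585 + 10953\right)} = \frac{-678 - 29373}{0 + \left(-22643 - 4222\right) \left(-19585 + 10953\right)} = - \frac{30051}{0 + \left(-22643 - 4222\right) \left(-8632\right)} = - \frac{30051}{0 - -231898680} = - \frac{30051}{0 + 231898680} = - \frac{30051}{231898680} = \left(-30051\right) \frac{1}{231898680} = - \frac{1113}{8588840}$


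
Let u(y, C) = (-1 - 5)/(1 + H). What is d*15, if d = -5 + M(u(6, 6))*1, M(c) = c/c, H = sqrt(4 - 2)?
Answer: -60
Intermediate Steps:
H = sqrt(2) ≈ 1.4142
u(y, C) = -6/(1 + sqrt(2)) (u(y, C) = (-1 - 5)/(1 + sqrt(2)) = -6/(1 + sqrt(2)))
M(c) = 1
d = -4 (d = -5 + 1*1 = -5 + 1 = -4)
d*15 = -4*15 = -60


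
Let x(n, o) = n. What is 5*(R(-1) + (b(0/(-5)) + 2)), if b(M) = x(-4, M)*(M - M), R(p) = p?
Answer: 5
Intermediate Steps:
b(M) = 0 (b(M) = -4*(M - M) = -4*0 = 0)
5*(R(-1) + (b(0/(-5)) + 2)) = 5*(-1 + (0 + 2)) = 5*(-1 + 2) = 5*1 = 5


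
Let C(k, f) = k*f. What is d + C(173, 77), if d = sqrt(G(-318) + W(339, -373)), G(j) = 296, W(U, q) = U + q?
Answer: 13321 + sqrt(262) ≈ 13337.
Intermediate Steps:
d = sqrt(262) (d = sqrt(296 + (339 - 373)) = sqrt(296 - 34) = sqrt(262) ≈ 16.186)
C(k, f) = f*k
d + C(173, 77) = sqrt(262) + 77*173 = sqrt(262) + 13321 = 13321 + sqrt(262)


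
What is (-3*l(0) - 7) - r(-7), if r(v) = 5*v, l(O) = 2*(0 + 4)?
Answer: 4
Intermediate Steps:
l(O) = 8 (l(O) = 2*4 = 8)
(-3*l(0) - 7) - r(-7) = (-3*8 - 7) - 5*(-7) = (-24 - 7) - 1*(-35) = -31 + 35 = 4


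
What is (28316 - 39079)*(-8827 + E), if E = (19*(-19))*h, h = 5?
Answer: 114432216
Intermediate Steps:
E = -1805 (E = (19*(-19))*5 = -361*5 = -1805)
(28316 - 39079)*(-8827 + E) = (28316 - 39079)*(-8827 - 1805) = -10763*(-10632) = 114432216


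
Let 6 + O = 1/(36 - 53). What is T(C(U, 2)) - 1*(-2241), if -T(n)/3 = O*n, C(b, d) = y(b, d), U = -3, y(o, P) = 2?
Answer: 38715/17 ≈ 2277.4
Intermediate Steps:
C(b, d) = 2
O = -103/17 (O = -6 + 1/(36 - 53) = -6 + 1/(-17) = -6 - 1/17 = -103/17 ≈ -6.0588)
T(n) = 309*n/17 (T(n) = -(-309)*n/17 = 309*n/17)
T(C(U, 2)) - 1*(-2241) = (309/17)*2 - 1*(-2241) = 618/17 + 2241 = 38715/17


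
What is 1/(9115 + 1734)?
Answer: 1/10849 ≈ 9.2174e-5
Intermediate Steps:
1/(9115 + 1734) = 1/10849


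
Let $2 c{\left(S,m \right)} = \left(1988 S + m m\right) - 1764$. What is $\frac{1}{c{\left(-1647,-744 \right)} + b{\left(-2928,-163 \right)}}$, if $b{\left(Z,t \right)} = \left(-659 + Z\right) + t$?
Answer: $- \frac{1}{1364982} \approx -7.3261 \cdot 10^{-7}$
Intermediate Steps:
$b{\left(Z,t \right)} = -659 + Z + t$
$c{\left(S,m \right)} = -882 + \frac{m^{2}}{2} + 994 S$ ($c{\left(S,m \right)} = \frac{\left(1988 S + m m\right) - 1764}{2} = \frac{\left(1988 S + m^{2}\right) - 1764}{2} = \frac{\left(m^{2} + 1988 S\right) - 1764}{2} = \frac{-1764 + m^{2} + 1988 S}{2} = -882 + \frac{m^{2}}{2} + 994 S$)
$\frac{1}{c{\left(-1647,-744 \right)} + b{\left(-2928,-163 \right)}} = \frac{1}{\left(-882 + \frac{\left(-744\right)^{2}}{2} + 994 \left(-1647\right)\right) - 3750} = \frac{1}{\left(-882 + \frac{1}{2} \cdot 553536 - 1637118\right) - 3750} = \frac{1}{\left(-882 + 276768 - 1637118\right) - 3750} = \frac{1}{-1361232 - 3750} = \frac{1}{-1364982} = - \frac{1}{1364982}$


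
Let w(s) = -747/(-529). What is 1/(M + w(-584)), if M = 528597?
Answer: 529/279628560 ≈ 1.8918e-6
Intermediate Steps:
w(s) = 747/529 (w(s) = -747*(-1/529) = 747/529)
1/(M + w(-584)) = 1/(528597 + 747/529) = 1/(279628560/529) = 529/279628560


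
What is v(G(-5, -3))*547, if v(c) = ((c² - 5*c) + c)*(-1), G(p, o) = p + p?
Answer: -76580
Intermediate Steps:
G(p, o) = 2*p
v(c) = -c² + 4*c (v(c) = (c² - 4*c)*(-1) = -c² + 4*c)
v(G(-5, -3))*547 = ((2*(-5))*(4 - 2*(-5)))*547 = -10*(4 - 1*(-10))*547 = -10*(4 + 10)*547 = -10*14*547 = -140*547 = -76580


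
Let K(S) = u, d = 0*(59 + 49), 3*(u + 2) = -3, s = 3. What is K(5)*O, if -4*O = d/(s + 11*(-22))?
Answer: 0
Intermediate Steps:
u = -3 (u = -2 + (⅓)*(-3) = -2 - 1 = -3)
d = 0 (d = 0*108 = 0)
K(S) = -3
O = 0 (O = -0/(3 + 11*(-22)) = -0/(3 - 242) = -0/(-239) = -0*(-1)/239 = -¼*0 = 0)
K(5)*O = -3*0 = 0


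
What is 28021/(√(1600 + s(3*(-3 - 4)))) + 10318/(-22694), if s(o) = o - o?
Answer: 45392561/64840 ≈ 700.07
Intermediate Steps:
s(o) = 0
28021/(√(1600 + s(3*(-3 - 4)))) + 10318/(-22694) = 28021/(√(1600 + 0)) + 10318/(-22694) = 28021/(√1600) + 10318*(-1/22694) = 28021/40 - 737/1621 = 45392561/64840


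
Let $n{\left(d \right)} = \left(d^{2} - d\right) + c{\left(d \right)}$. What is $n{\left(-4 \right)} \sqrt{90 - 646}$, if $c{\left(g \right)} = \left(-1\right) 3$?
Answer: $34 i \sqrt{139} \approx 400.85 i$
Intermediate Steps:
$c{\left(g \right)} = -3$
$n{\left(d \right)} = -3 + d^{2} - d$ ($n{\left(d \right)} = \left(d^{2} - d\right) - 3 = -3 + d^{2} - d$)
$n{\left(-4 \right)} \sqrt{90 - 646} = \left(-3 + \left(-4\right)^{2} - -4\right) \sqrt{90 - 646} = \left(-3 + 16 + 4\right) \sqrt{90 - 646} = 17 \sqrt{-556} = 17 \cdot 2 i \sqrt{139} = 34 i \sqrt{139}$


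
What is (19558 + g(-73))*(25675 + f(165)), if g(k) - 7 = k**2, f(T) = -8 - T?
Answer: 634846788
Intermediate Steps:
g(k) = 7 + k**2
(19558 + g(-73))*(25675 + f(165)) = (19558 + (7 + (-73)**2))*(25675 + (-8 - 1*165)) = (19558 + (7 + 5329))*(25675 + (-8 - 165)) = (19558 + 5336)*(25675 - 173) = 24894*25502 = 634846788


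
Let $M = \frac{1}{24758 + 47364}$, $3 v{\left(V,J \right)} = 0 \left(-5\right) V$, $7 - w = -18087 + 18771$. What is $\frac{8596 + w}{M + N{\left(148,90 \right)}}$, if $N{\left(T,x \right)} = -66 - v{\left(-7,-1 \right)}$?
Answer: $- \frac{571134118}{4760051} \approx -119.98$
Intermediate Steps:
$w = -677$ ($w = 7 - \left(-18087 + 18771\right) = 7 - 684 = -677$)
$v{\left(V,J \right)} = 0$ ($v{\left(V,J \right)} = \frac{0 \left(-5\right) V}{3} = \frac{0 V}{3} = \frac{1}{3} \cdot 0 = 0$)
$N{\left(T,x \right)} = -66$ ($N{\left(T,x \right)} = -66 - 0 = -66 + 0 = -66$)
$M = \frac{1}{72122} \approx 1.3865 \cdot 10^{-5}$
$\frac{8596 + w}{M + N{\left(148,90 \right)}} = \frac{8596 - 677}{\frac{1}{72122} - 66} = \frac{7919}{- \frac{4760051}{72122}} = 7919 \left(- \frac{72122}{4760051}\right) = - \frac{571134118}{4760051}$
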